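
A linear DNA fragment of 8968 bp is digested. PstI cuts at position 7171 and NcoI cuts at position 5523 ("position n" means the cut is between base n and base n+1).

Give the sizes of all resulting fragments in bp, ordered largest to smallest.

5523, 1797, 1648 bp

Combined cut positions (sorted): 5523, 7171.
Linear molecule, 2 cuts → 3 fragments:
  5523 − 0 = 5523 bp
  7171 − 5523 = 1648 bp
  8968 − 7171 = 1797 bp
Sorted largest to smallest: 5523, 1797, 1648 bp.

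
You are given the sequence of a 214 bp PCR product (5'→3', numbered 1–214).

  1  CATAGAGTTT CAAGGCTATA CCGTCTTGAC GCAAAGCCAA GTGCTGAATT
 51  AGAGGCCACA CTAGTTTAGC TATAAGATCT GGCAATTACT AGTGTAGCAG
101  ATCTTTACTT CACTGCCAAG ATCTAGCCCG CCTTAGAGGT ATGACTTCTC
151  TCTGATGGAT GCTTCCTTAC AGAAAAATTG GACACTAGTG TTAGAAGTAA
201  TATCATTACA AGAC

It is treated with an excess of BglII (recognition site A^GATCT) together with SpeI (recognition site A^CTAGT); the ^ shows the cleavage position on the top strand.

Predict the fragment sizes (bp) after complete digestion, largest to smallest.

65, 60, 30, 20, 15, 13, 11 bp

BglII sites (AGATCT) start at positions 75, 99, 119.
BglII cuts after the first base of each site, so after positions 75, 99, 119.
SpeI sites (ACTAGT) start at positions 60, 88, 184.
SpeI cuts after the first base of each site, so after positions 60, 88, 184.
Combined cut positions: 60, 75, 88, 99, 119, 184.
Linear molecule, 6 cuts → 7 fragments:
  1–60 → 60 bp
  61–75 → 15 bp
  76–88 → 13 bp
  89–99 → 11 bp
  100–119 → 20 bp
  120–184 → 65 bp
  185–214 → 30 bp
Sorted largest to smallest: 65, 60, 30, 20, 15, 13, 11 bp.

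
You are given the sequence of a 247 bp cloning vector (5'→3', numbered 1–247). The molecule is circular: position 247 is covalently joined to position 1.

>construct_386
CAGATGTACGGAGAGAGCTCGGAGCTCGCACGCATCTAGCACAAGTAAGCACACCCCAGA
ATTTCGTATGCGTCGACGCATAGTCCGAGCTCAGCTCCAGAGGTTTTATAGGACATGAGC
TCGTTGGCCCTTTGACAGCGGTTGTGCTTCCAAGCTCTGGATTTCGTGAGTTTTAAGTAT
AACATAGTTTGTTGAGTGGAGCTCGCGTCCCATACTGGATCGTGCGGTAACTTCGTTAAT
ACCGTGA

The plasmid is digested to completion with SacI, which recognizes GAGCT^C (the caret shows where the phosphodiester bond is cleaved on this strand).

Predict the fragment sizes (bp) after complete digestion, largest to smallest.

SacI sites (GAGCTC) start at positions 15, 22, 87, 117, 199.
SacI cuts after base 5 of each site (before the last base), so after positions 19, 26, 91, 121, 203.
Circular molecule, 5 cuts → 5 fragments:
  20–26 → 7 bp
  27–91 → 65 bp
  92–121 → 30 bp
  122–203 → 82 bp
  204–247 then 1–19 → 44 + 19 = 63 bp
Sorted largest to smallest: 82, 65, 63, 30, 7 bp.

82, 65, 63, 30, 7 bp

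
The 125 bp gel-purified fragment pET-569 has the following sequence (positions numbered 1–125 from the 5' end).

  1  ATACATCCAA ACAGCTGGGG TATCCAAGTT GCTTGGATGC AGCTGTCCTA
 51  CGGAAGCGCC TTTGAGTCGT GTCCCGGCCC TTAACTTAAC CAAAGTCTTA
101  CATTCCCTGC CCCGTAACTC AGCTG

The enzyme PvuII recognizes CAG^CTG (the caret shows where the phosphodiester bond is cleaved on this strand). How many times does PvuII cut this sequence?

3

CAGCTG occurs starting at positions 12, 40, 120.
PvuII cuts at 3 sites.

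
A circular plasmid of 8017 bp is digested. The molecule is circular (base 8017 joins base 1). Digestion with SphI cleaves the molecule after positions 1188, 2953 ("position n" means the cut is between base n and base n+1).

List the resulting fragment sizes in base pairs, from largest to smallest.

Circular molecule, 2 cuts → 2 fragments:
  2953 − 1188 = 1765 bp
  wrap: 8017 − 2953 + 1188 = 6252 bp
Sorted largest to smallest: 6252, 1765 bp.

6252, 1765 bp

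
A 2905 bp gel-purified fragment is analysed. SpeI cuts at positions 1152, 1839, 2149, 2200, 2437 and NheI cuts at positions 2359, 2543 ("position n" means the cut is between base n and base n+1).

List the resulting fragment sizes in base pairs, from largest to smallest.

Combined cut positions (sorted): 1152, 1839, 2149, 2200, 2359, 2437, 2543.
Linear molecule, 7 cuts → 8 fragments:
  1152 − 0 = 1152 bp
  1839 − 1152 = 687 bp
  2149 − 1839 = 310 bp
  2200 − 2149 = 51 bp
  2359 − 2200 = 159 bp
  2437 − 2359 = 78 bp
  2543 − 2437 = 106 bp
  2905 − 2543 = 362 bp
Sorted largest to smallest: 1152, 687, 362, 310, 159, 106, 78, 51 bp.

1152, 687, 362, 310, 159, 106, 78, 51 bp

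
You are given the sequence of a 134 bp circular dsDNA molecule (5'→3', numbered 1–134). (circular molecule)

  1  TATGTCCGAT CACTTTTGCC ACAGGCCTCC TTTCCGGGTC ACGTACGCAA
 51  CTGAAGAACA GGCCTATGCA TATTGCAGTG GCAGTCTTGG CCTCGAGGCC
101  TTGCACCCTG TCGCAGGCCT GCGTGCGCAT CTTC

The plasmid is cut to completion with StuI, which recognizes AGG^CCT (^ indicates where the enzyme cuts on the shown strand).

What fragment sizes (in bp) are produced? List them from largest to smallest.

StuI sites (AGGCCT) start at positions 23, 60, 96, 115.
StuI cuts after base 3 of each site, so after positions 25, 62, 98, 117.
Circular molecule, 4 cuts → 4 fragments:
  26–62 → 37 bp
  63–98 → 36 bp
  99–117 → 19 bp
  118–134 then 1–25 → 17 + 25 = 42 bp
Sorted largest to smallest: 42, 37, 36, 19 bp.

42, 37, 36, 19 bp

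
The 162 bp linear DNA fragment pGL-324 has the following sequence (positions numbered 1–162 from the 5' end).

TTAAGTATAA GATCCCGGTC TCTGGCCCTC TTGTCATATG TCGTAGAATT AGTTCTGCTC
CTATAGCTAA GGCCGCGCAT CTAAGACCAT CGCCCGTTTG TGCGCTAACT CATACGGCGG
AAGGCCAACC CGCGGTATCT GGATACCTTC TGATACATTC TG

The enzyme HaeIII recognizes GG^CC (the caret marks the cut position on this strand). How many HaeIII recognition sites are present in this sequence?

GGCC occurs starting at positions 24, 71, 123.
HaeIII cuts at 3 sites.

3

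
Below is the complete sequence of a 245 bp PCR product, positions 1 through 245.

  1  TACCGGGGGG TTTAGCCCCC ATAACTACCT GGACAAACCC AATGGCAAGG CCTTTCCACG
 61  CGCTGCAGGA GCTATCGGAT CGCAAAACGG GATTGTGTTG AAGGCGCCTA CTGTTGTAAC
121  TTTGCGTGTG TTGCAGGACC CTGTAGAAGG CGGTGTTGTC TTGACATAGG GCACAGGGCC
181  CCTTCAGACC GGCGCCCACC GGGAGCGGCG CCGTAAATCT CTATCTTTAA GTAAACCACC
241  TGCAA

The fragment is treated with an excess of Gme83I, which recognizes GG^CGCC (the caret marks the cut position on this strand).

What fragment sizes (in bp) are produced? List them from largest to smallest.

Gme83I sites (GGCGCC) start at positions 103, 191, 207.
Gme83I cuts after base 2 of each site, so after positions 104, 192, 208.
Linear molecule, 3 cuts → 4 fragments:
  1–104 → 104 bp
  105–192 → 88 bp
  193–208 → 16 bp
  209–245 → 37 bp
Sorted largest to smallest: 104, 88, 37, 16 bp.

104, 88, 37, 16 bp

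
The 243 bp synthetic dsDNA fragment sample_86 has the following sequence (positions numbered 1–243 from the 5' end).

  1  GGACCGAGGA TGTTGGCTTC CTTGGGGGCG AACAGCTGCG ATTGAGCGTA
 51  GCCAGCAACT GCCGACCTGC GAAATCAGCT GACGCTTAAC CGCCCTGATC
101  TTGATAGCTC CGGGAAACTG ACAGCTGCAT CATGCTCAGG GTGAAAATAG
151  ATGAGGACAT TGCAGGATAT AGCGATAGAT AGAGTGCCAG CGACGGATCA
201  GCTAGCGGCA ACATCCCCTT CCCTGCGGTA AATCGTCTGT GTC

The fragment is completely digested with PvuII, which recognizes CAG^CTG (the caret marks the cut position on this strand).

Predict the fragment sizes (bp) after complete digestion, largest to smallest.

PvuII sites (CAGCTG) start at positions 33, 76, 122.
PvuII cuts after base 3 of each site, so after positions 35, 78, 124.
Linear molecule, 3 cuts → 4 fragments:
  1–35 → 35 bp
  36–78 → 43 bp
  79–124 → 46 bp
  125–243 → 119 bp
Sorted largest to smallest: 119, 46, 43, 35 bp.

119, 46, 43, 35 bp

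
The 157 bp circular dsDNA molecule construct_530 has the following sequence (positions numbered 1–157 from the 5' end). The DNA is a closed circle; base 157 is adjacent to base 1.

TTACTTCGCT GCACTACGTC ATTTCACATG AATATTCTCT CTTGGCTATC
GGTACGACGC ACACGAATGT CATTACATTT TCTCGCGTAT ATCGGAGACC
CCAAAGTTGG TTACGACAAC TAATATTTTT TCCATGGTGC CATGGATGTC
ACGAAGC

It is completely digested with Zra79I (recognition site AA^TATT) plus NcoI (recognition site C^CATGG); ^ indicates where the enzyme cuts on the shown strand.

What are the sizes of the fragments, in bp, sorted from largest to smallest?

91, 49, 9, 8 bp

Zra79I sites (AATATT) start at positions 31, 122.
Zra79I cuts after base 2 of each site, so after positions 32, 123.
NcoI sites (CCATGG) start at positions 132, 140.
NcoI cuts after the first base of each site, so after positions 132, 140.
Combined cut positions: 32, 123, 132, 140.
Circular molecule, 4 cuts → 4 fragments:
  33–123 → 91 bp
  124–132 → 9 bp
  133–140 → 8 bp
  141–157 then 1–32 → 17 + 32 = 49 bp
Sorted largest to smallest: 91, 49, 9, 8 bp.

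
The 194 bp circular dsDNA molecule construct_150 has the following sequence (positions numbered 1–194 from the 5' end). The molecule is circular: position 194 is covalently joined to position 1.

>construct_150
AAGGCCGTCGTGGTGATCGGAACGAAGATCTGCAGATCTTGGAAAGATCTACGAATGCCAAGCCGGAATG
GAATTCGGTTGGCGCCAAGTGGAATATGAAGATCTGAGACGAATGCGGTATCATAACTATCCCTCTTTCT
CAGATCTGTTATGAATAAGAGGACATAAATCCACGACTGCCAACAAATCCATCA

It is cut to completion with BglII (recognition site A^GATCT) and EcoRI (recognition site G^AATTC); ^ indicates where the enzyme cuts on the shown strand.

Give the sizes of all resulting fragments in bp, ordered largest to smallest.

BglII sites (AGATCT) start at positions 26, 34, 45, 100, 142.
BglII cuts after the first base of each site, so after positions 26, 34, 45, 100, 142.
The EcoRI site (GAATTC) starts at position 71.
EcoRI cuts after the first base of each site, so after position 71.
Combined cut positions: 26, 34, 45, 71, 100, 142.
Circular molecule, 6 cuts → 6 fragments:
  27–34 → 8 bp
  35–45 → 11 bp
  46–71 → 26 bp
  72–100 → 29 bp
  101–142 → 42 bp
  143–194 then 1–26 → 52 + 26 = 78 bp
Sorted largest to smallest: 78, 42, 29, 26, 11, 8 bp.

78, 42, 29, 26, 11, 8 bp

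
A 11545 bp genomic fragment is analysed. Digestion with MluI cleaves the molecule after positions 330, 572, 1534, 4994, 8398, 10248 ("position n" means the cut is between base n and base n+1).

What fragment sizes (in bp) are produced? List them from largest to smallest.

3460, 3404, 1850, 1297, 962, 330, 242 bp

Linear molecule, 6 cuts → 7 fragments:
  330 − 0 = 330 bp
  572 − 330 = 242 bp
  1534 − 572 = 962 bp
  4994 − 1534 = 3460 bp
  8398 − 4994 = 3404 bp
  10248 − 8398 = 1850 bp
  11545 − 10248 = 1297 bp
Sorted largest to smallest: 3460, 3404, 1850, 1297, 962, 330, 242 bp.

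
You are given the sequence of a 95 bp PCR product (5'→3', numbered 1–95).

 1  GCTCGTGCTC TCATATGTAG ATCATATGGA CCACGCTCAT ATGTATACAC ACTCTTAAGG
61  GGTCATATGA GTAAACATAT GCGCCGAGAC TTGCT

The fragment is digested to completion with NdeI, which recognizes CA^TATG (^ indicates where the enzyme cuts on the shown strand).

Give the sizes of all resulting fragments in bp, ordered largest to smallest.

26, 18, 15, 13, 12, 11 bp

NdeI sites (CATATG) start at positions 12, 23, 38, 64, 76.
NdeI cuts after base 2 of each site, so after positions 13, 24, 39, 65, 77.
Linear molecule, 5 cuts → 6 fragments:
  1–13 → 13 bp
  14–24 → 11 bp
  25–39 → 15 bp
  40–65 → 26 bp
  66–77 → 12 bp
  78–95 → 18 bp
Sorted largest to smallest: 26, 18, 15, 13, 12, 11 bp.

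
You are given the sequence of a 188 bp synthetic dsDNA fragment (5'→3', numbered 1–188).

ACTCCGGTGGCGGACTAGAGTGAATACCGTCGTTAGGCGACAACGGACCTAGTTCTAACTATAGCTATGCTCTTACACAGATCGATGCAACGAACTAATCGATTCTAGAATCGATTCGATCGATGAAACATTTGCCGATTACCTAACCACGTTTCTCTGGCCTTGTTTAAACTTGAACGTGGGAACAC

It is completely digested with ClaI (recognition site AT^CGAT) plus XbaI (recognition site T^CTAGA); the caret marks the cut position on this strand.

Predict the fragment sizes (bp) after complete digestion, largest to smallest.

82, 68, 17, 9, 7, 5 bp

ClaI sites (ATCGAT) start at positions 81, 98, 110, 119.
ClaI cuts after base 2 of each site, so after positions 82, 99, 111, 120.
The XbaI site (TCTAGA) starts at position 104.
XbaI cuts after the first base of each site, so after position 104.
Combined cut positions: 82, 99, 104, 111, 120.
Linear molecule, 5 cuts → 6 fragments:
  1–82 → 82 bp
  83–99 → 17 bp
  100–104 → 5 bp
  105–111 → 7 bp
  112–120 → 9 bp
  121–188 → 68 bp
Sorted largest to smallest: 82, 68, 17, 9, 7, 5 bp.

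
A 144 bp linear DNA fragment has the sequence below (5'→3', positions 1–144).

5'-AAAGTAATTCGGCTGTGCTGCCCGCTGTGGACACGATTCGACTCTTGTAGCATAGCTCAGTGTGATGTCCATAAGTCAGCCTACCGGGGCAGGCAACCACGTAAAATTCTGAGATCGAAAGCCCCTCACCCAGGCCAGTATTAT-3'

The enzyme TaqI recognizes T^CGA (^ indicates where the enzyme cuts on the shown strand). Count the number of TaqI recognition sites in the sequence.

TCGA occurs starting at positions 38, 115.
TaqI cuts at 2 sites.

2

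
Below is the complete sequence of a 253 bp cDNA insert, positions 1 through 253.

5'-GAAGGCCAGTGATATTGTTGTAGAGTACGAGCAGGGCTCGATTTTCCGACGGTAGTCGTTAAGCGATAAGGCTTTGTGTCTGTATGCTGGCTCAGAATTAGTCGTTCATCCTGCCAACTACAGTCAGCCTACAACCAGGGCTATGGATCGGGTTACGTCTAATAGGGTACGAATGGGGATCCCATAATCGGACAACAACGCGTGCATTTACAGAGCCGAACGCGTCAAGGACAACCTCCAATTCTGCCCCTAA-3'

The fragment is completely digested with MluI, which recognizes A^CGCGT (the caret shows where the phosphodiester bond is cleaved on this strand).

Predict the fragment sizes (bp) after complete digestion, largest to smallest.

198, 33, 22 bp

MluI sites (ACGCGT) start at positions 198, 220.
MluI cuts after the first base of each site, so after positions 198, 220.
Linear molecule, 2 cuts → 3 fragments:
  1–198 → 198 bp
  199–220 → 22 bp
  221–253 → 33 bp
Sorted largest to smallest: 198, 33, 22 bp.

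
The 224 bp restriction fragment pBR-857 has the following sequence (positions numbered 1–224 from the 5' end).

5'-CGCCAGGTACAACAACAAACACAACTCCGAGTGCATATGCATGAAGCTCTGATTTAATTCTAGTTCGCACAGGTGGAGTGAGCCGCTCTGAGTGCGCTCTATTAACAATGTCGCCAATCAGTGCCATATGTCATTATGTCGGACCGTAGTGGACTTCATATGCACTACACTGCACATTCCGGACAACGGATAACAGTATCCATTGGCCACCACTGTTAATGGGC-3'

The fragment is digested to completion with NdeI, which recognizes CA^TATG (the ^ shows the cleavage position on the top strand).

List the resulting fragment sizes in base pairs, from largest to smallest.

NdeI sites (CATATG) start at positions 34, 125, 157.
NdeI cuts after base 2 of each site, so after positions 35, 126, 158.
Linear molecule, 3 cuts → 4 fragments:
  1–35 → 35 bp
  36–126 → 91 bp
  127–158 → 32 bp
  159–224 → 66 bp
Sorted largest to smallest: 91, 66, 35, 32 bp.

91, 66, 35, 32 bp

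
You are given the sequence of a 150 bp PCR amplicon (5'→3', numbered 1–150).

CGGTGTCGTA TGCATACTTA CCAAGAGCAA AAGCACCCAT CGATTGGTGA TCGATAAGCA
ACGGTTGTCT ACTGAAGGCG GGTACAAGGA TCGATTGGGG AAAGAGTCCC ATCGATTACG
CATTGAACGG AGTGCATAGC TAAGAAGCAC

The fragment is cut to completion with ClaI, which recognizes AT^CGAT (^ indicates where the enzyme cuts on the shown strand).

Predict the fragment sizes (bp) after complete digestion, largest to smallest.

ClaI sites (ATCGAT) start at positions 39, 50, 90, 111.
ClaI cuts after base 2 of each site, so after positions 40, 51, 91, 112.
Linear molecule, 4 cuts → 5 fragments:
  1–40 → 40 bp
  41–51 → 11 bp
  52–91 → 40 bp
  92–112 → 21 bp
  113–150 → 38 bp
Sorted largest to smallest: 40, 40, 38, 21, 11 bp.

40, 40, 38, 21, 11 bp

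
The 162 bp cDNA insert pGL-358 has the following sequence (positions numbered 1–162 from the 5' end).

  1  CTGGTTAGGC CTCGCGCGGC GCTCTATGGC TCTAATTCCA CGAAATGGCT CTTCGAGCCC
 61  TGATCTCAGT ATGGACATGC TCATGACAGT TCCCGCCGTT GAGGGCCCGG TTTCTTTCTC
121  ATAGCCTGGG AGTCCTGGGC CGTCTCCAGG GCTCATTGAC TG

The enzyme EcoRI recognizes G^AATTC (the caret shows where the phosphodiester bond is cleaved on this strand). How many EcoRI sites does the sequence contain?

0

No occurrence of GAATTC is present in the sequence.
EcoRI does not cut: 0 sites.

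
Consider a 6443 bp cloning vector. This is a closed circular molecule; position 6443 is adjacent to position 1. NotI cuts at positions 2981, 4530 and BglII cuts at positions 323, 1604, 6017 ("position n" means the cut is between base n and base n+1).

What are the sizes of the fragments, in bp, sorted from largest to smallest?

Combined cut positions (sorted): 323, 1604, 2981, 4530, 6017.
Circular molecule, 5 cuts → 5 fragments:
  1604 − 323 = 1281 bp
  2981 − 1604 = 1377 bp
  4530 − 2981 = 1549 bp
  6017 − 4530 = 1487 bp
  wrap: 6443 − 6017 + 323 = 749 bp
Sorted largest to smallest: 1549, 1487, 1377, 1281, 749 bp.

1549, 1487, 1377, 1281, 749 bp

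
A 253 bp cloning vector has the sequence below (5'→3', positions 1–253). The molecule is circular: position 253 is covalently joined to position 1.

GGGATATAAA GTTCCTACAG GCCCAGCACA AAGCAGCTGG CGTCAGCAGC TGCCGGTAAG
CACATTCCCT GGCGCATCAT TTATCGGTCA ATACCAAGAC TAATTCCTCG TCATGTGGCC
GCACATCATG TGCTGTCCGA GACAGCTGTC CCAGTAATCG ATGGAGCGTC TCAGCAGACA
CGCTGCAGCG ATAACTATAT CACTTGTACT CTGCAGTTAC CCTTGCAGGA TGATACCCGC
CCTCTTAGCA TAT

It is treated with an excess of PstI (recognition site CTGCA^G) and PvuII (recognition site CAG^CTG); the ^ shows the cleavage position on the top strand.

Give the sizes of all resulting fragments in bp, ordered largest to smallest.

96, 74, 42, 28, 13 bp

PstI sites (CTGCAG) start at positions 183, 211.
PstI cuts after base 5 of each site (before the last base), so after positions 187, 215.
PvuII sites (CAGCTG) start at positions 34, 47, 143.
PvuII cuts after base 3 of each site, so after positions 36, 49, 145.
Combined cut positions: 36, 49, 145, 187, 215.
Circular molecule, 5 cuts → 5 fragments:
  37–49 → 13 bp
  50–145 → 96 bp
  146–187 → 42 bp
  188–215 → 28 bp
  216–253 then 1–36 → 38 + 36 = 74 bp
Sorted largest to smallest: 96, 74, 42, 28, 13 bp.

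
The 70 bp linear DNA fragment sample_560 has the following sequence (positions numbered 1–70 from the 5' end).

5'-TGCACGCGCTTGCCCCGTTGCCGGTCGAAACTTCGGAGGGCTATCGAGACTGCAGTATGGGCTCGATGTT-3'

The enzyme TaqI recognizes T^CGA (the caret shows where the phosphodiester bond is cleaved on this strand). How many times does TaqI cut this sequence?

TCGA occurs starting at positions 25, 44, 63.
TaqI cuts at 3 sites.

3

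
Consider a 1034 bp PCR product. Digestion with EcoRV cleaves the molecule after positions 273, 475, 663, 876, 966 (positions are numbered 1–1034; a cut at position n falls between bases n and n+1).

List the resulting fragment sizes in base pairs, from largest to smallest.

273, 213, 202, 188, 90, 68 bp

Linear molecule, 5 cuts → 6 fragments:
  273 − 0 = 273 bp
  475 − 273 = 202 bp
  663 − 475 = 188 bp
  876 − 663 = 213 bp
  966 − 876 = 90 bp
  1034 − 966 = 68 bp
Sorted largest to smallest: 273, 213, 202, 188, 90, 68 bp.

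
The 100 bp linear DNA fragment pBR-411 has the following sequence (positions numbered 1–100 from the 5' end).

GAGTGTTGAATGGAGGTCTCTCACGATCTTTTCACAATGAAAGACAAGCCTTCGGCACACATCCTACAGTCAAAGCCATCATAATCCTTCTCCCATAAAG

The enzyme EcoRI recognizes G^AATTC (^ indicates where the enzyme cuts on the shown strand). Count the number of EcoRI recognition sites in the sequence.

No occurrence of GAATTC is present in the sequence.
EcoRI does not cut: 0 sites.

0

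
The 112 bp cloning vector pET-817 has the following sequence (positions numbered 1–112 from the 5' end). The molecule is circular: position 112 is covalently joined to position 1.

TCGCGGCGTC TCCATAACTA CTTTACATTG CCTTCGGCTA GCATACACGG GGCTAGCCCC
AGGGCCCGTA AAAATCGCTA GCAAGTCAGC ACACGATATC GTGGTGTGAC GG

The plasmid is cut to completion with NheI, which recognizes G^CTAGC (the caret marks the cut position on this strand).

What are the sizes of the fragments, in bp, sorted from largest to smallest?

72, 25, 15 bp

NheI sites (GCTAGC) start at positions 37, 52, 77.
NheI cuts after the first base of each site, so after positions 37, 52, 77.
Circular molecule, 3 cuts → 3 fragments:
  38–52 → 15 bp
  53–77 → 25 bp
  78–112 then 1–37 → 35 + 37 = 72 bp
Sorted largest to smallest: 72, 25, 15 bp.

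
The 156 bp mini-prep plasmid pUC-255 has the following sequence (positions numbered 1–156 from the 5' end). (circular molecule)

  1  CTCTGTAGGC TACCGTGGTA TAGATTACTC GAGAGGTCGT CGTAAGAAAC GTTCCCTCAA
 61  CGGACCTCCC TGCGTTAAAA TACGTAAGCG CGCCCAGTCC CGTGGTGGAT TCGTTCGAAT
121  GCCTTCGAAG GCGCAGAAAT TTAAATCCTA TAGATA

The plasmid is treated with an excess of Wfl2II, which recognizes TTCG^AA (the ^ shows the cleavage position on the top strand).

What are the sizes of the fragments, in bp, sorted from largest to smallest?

146, 10 bp

Wfl2II sites (TTCGAA) start at positions 114, 124.
Wfl2II cuts after base 4 of each site, so after positions 117, 127.
Circular molecule, 2 cuts → 2 fragments:
  118–127 → 10 bp
  128–156 then 1–117 → 29 + 117 = 146 bp
Sorted largest to smallest: 146, 10 bp.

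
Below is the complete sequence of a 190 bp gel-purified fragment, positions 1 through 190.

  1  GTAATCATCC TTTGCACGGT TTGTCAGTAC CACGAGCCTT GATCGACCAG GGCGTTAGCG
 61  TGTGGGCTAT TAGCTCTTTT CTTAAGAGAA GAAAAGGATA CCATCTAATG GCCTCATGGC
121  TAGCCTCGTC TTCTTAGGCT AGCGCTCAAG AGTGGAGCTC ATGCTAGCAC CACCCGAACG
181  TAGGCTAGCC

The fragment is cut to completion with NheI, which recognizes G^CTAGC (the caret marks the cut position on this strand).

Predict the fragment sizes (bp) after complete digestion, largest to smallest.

NheI sites (GCTAGC) start at positions 119, 138, 163, 184.
NheI cuts after the first base of each site, so after positions 119, 138, 163, 184.
Linear molecule, 4 cuts → 5 fragments:
  1–119 → 119 bp
  120–138 → 19 bp
  139–163 → 25 bp
  164–184 → 21 bp
  185–190 → 6 bp
Sorted largest to smallest: 119, 25, 21, 19, 6 bp.

119, 25, 21, 19, 6 bp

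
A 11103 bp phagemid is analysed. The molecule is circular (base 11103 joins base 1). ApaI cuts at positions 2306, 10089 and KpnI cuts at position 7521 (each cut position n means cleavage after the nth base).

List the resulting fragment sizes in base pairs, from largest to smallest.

Combined cut positions (sorted): 2306, 7521, 10089.
Circular molecule, 3 cuts → 3 fragments:
  7521 − 2306 = 5215 bp
  10089 − 7521 = 2568 bp
  wrap: 11103 − 10089 + 2306 = 3320 bp
Sorted largest to smallest: 5215, 3320, 2568 bp.

5215, 3320, 2568 bp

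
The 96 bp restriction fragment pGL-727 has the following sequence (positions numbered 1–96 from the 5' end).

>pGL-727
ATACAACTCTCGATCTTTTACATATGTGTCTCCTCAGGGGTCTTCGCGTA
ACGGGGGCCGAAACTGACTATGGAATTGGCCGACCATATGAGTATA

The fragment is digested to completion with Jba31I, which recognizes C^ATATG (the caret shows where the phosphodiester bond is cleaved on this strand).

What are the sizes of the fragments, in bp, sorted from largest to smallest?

64, 21, 11 bp

Jba31I sites (CATATG) start at positions 21, 85.
Jba31I cuts after the first base of each site, so after positions 21, 85.
Linear molecule, 2 cuts → 3 fragments:
  1–21 → 21 bp
  22–85 → 64 bp
  86–96 → 11 bp
Sorted largest to smallest: 64, 21, 11 bp.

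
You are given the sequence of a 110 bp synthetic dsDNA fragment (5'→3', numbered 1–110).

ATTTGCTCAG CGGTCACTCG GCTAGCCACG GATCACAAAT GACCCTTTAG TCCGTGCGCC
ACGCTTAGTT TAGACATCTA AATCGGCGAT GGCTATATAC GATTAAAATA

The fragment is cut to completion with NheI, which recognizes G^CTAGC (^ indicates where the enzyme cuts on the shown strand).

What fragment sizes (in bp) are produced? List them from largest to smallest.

89, 21 bp

The NheI site (GCTAGC) starts at position 21.
NheI cuts after the first base of each site, so after position 21.
Linear molecule, 1 cut → 2 fragments:
  1–21 → 21 bp
  22–110 → 89 bp
Sorted largest to smallest: 89, 21 bp.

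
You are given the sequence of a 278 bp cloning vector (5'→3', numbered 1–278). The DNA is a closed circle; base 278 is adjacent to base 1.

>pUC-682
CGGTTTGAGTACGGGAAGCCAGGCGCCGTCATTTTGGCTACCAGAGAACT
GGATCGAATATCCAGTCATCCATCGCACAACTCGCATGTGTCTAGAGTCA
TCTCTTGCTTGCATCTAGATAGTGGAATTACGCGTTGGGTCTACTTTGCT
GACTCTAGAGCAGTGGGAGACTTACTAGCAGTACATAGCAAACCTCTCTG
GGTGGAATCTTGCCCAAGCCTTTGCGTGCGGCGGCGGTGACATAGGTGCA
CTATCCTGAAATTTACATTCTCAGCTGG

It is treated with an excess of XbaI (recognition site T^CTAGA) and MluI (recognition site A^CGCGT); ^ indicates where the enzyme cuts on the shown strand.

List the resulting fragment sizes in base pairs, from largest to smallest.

215, 24, 23, 16 bp

XbaI sites (TCTAGA) start at positions 91, 114, 154.
XbaI cuts after the first base of each site, so after positions 91, 114, 154.
The MluI site (ACGCGT) starts at position 130.
MluI cuts after the first base of each site, so after position 130.
Combined cut positions: 91, 114, 130, 154.
Circular molecule, 4 cuts → 4 fragments:
  92–114 → 23 bp
  115–130 → 16 bp
  131–154 → 24 bp
  155–278 then 1–91 → 124 + 91 = 215 bp
Sorted largest to smallest: 215, 24, 23, 16 bp.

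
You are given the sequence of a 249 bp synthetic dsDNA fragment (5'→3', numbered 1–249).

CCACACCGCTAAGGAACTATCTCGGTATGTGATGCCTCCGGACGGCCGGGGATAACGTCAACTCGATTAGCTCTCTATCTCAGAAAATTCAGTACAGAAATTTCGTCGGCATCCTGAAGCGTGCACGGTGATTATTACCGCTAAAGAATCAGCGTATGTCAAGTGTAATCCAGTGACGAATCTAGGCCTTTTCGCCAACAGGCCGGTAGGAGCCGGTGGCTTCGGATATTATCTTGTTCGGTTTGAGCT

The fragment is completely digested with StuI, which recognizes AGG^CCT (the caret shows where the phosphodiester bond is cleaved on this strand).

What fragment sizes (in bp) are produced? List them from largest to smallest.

186, 63 bp

The StuI site (AGGCCT) starts at position 184.
StuI cuts after base 3 of each site, so after position 186.
Linear molecule, 1 cut → 2 fragments:
  1–186 → 186 bp
  187–249 → 63 bp
Sorted largest to smallest: 186, 63 bp.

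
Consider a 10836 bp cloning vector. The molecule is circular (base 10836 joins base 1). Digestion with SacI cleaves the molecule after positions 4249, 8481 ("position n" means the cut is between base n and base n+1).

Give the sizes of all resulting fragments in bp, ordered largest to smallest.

6604, 4232 bp

Circular molecule, 2 cuts → 2 fragments:
  8481 − 4249 = 4232 bp
  wrap: 10836 − 8481 + 4249 = 6604 bp
Sorted largest to smallest: 6604, 4232 bp.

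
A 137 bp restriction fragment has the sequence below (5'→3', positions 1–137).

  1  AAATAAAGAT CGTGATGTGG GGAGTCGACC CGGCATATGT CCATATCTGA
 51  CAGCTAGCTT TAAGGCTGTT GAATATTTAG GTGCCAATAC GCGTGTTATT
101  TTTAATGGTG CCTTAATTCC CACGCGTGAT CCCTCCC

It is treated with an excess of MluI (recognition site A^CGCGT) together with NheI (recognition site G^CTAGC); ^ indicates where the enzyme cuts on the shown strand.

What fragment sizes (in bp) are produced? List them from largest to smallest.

53, 36, 33, 15 bp

MluI sites (ACGCGT) start at positions 89, 122.
MluI cuts after the first base of each site, so after positions 89, 122.
The NheI site (GCTAGC) starts at position 53.
NheI cuts after the first base of each site, so after position 53.
Combined cut positions: 53, 89, 122.
Linear molecule, 3 cuts → 4 fragments:
  1–53 → 53 bp
  54–89 → 36 bp
  90–122 → 33 bp
  123–137 → 15 bp
Sorted largest to smallest: 53, 36, 33, 15 bp.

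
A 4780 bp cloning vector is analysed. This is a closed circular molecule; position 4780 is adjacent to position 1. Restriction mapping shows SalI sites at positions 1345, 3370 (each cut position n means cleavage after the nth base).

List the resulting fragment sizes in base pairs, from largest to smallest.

Circular molecule, 2 cuts → 2 fragments:
  3370 − 1345 = 2025 bp
  wrap: 4780 − 3370 + 1345 = 2755 bp
Sorted largest to smallest: 2755, 2025 bp.

2755, 2025 bp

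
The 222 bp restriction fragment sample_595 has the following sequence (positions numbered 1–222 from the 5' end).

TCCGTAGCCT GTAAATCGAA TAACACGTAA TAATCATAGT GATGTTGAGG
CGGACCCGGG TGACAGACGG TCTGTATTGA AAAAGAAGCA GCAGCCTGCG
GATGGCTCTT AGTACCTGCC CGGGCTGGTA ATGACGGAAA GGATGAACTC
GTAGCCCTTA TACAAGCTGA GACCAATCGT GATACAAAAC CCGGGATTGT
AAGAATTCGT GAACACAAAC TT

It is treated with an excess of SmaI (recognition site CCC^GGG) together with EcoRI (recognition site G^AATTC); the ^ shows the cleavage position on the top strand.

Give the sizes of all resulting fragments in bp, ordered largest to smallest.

71, 64, 57, 19, 11 bp

SmaI sites (CCCGGG) start at positions 55, 119, 190.
SmaI cuts after base 3 of each site, so after positions 57, 121, 192.
The EcoRI site (GAATTC) starts at position 203.
EcoRI cuts after the first base of each site, so after position 203.
Combined cut positions: 57, 121, 192, 203.
Linear molecule, 4 cuts → 5 fragments:
  1–57 → 57 bp
  58–121 → 64 bp
  122–192 → 71 bp
  193–203 → 11 bp
  204–222 → 19 bp
Sorted largest to smallest: 71, 64, 57, 19, 11 bp.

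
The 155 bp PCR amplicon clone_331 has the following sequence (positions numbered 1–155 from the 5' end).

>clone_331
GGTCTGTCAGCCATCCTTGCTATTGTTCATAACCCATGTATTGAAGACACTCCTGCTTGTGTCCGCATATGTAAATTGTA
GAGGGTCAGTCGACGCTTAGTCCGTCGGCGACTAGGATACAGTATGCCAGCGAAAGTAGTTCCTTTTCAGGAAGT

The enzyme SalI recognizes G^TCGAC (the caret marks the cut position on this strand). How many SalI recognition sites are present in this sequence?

1

GTCGAC occurs starting at position 89.
SalI cuts at 1 site.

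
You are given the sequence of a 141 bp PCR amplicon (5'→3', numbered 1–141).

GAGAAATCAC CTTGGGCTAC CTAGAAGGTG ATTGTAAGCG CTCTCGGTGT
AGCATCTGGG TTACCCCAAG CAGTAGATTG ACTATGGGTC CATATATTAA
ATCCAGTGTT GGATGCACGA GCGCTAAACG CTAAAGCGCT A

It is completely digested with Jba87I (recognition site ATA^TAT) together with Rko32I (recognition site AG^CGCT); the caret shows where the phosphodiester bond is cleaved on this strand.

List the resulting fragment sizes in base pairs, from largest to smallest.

The Jba87I site (ATATAT) starts at position 92.
Jba87I cuts after base 3 of each site, so after position 94.
Rko32I sites (AGCGCT) start at positions 37, 120, 135.
Rko32I cuts after base 2 of each site, so after positions 38, 121, 136.
Combined cut positions: 38, 94, 121, 136.
Linear molecule, 4 cuts → 5 fragments:
  1–38 → 38 bp
  39–94 → 56 bp
  95–121 → 27 bp
  122–136 → 15 bp
  137–141 → 5 bp
Sorted largest to smallest: 56, 38, 27, 15, 5 bp.

56, 38, 27, 15, 5 bp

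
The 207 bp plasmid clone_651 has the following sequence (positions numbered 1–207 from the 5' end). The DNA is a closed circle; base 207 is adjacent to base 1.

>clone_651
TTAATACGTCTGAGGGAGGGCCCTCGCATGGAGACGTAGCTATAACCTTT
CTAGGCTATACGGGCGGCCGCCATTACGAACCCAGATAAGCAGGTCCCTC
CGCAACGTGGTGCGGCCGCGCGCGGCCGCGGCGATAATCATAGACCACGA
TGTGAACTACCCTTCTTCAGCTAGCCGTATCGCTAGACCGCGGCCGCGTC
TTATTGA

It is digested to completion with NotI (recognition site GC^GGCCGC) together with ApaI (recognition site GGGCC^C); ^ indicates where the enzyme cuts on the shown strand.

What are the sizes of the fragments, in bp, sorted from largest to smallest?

NotI sites (GCGGCCGC) start at positions 64, 112, 122, 190.
NotI cuts after base 2 of each site, so after positions 65, 113, 123, 191.
The ApaI site (GGGCCC) starts at position 18.
ApaI cuts after base 5 of each site (before the last base), so after position 22.
Combined cut positions: 22, 65, 113, 123, 191.
Circular molecule, 5 cuts → 5 fragments:
  23–65 → 43 bp
  66–113 → 48 bp
  114–123 → 10 bp
  124–191 → 68 bp
  192–207 then 1–22 → 16 + 22 = 38 bp
Sorted largest to smallest: 68, 48, 43, 38, 10 bp.

68, 48, 43, 38, 10 bp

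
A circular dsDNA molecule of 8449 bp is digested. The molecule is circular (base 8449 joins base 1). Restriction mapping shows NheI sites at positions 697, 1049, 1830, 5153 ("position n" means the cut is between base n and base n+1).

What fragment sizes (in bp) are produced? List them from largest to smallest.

Circular molecule, 4 cuts → 4 fragments:
  1049 − 697 = 352 bp
  1830 − 1049 = 781 bp
  5153 − 1830 = 3323 bp
  wrap: 8449 − 5153 + 697 = 3993 bp
Sorted largest to smallest: 3993, 3323, 781, 352 bp.

3993, 3323, 781, 352 bp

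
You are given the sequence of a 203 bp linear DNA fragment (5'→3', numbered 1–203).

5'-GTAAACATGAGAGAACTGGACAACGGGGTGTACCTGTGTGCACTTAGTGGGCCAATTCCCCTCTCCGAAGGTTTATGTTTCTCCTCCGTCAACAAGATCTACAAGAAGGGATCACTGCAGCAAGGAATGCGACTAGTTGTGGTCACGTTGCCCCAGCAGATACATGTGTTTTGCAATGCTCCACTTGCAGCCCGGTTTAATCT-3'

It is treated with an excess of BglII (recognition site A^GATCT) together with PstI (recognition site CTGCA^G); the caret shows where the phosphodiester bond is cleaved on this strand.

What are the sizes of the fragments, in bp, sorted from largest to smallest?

The BglII site (AGATCT) starts at position 95.
BglII cuts after the first base of each site, so after position 95.
The PstI site (CTGCAG) starts at position 115.
PstI cuts after base 5 of each site (before the last base), so after position 119.
Combined cut positions: 95, 119.
Linear molecule, 2 cuts → 3 fragments:
  1–95 → 95 bp
  96–119 → 24 bp
  120–203 → 84 bp
Sorted largest to smallest: 95, 84, 24 bp.

95, 84, 24 bp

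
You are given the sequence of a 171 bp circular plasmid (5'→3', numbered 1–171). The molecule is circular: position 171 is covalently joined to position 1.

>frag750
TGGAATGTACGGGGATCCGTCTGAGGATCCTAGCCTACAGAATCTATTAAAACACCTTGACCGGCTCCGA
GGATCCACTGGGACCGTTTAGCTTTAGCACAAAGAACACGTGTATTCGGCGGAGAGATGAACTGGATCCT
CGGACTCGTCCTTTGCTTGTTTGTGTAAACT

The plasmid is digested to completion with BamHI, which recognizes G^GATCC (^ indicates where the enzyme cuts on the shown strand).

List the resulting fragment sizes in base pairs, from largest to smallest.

63, 50, 46, 12 bp

BamHI sites (GGATCC) start at positions 13, 25, 71, 134.
BamHI cuts after the first base of each site, so after positions 13, 25, 71, 134.
Circular molecule, 4 cuts → 4 fragments:
  14–25 → 12 bp
  26–71 → 46 bp
  72–134 → 63 bp
  135–171 then 1–13 → 37 + 13 = 50 bp
Sorted largest to smallest: 63, 50, 46, 12 bp.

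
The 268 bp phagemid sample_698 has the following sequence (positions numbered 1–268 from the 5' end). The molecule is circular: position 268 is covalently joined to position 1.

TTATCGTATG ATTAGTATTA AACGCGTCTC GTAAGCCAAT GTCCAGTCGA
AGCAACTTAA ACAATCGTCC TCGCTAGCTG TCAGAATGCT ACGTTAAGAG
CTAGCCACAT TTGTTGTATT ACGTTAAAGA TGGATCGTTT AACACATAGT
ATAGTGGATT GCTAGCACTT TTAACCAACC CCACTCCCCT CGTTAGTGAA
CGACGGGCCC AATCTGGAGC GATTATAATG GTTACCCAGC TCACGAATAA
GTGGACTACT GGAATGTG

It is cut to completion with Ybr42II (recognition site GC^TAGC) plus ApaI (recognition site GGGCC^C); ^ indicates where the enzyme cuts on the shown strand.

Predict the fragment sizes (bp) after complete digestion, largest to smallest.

133, 61, 47, 27 bp

Ybr42II sites (GCTAGC) start at positions 73, 100, 161.
Ybr42II cuts after base 2 of each site, so after positions 74, 101, 162.
The ApaI site (GGGCCC) starts at position 205.
ApaI cuts after base 5 of each site (before the last base), so after position 209.
Combined cut positions: 74, 101, 162, 209.
Circular molecule, 4 cuts → 4 fragments:
  75–101 → 27 bp
  102–162 → 61 bp
  163–209 → 47 bp
  210–268 then 1–74 → 59 + 74 = 133 bp
Sorted largest to smallest: 133, 61, 47, 27 bp.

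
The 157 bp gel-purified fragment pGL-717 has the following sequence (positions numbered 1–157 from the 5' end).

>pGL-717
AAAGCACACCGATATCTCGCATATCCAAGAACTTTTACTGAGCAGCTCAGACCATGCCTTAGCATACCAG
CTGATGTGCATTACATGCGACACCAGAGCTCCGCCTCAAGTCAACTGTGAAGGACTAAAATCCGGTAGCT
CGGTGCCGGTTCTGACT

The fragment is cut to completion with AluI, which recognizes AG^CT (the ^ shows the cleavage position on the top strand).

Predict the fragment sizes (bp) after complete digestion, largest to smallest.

45, 40, 28, 25, 19 bp

AluI sites (AGCT) start at positions 44, 69, 97, 137.
AluI cuts after base 2 of each site, so after positions 45, 70, 98, 138.
Linear molecule, 4 cuts → 5 fragments:
  1–45 → 45 bp
  46–70 → 25 bp
  71–98 → 28 bp
  99–138 → 40 bp
  139–157 → 19 bp
Sorted largest to smallest: 45, 40, 28, 25, 19 bp.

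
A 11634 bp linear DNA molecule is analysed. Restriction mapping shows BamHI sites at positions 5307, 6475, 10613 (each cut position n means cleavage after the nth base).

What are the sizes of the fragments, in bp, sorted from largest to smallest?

Linear molecule, 3 cuts → 4 fragments:
  5307 − 0 = 5307 bp
  6475 − 5307 = 1168 bp
  10613 − 6475 = 4138 bp
  11634 − 10613 = 1021 bp
Sorted largest to smallest: 5307, 4138, 1168, 1021 bp.

5307, 4138, 1168, 1021 bp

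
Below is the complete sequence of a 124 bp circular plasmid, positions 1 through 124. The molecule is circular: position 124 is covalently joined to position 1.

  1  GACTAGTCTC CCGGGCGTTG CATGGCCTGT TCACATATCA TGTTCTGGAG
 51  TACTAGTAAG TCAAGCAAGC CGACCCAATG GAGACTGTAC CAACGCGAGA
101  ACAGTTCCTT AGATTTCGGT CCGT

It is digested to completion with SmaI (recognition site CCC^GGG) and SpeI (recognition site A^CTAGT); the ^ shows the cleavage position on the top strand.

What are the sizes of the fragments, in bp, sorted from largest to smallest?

74, 40, 10 bp

The SmaI site (CCCGGG) starts at position 10.
SmaI cuts after base 3 of each site, so after position 12.
SpeI sites (ACTAGT) start at positions 2, 52.
SpeI cuts after the first base of each site, so after positions 2, 52.
Combined cut positions: 2, 12, 52.
Circular molecule, 3 cuts → 3 fragments:
  3–12 → 10 bp
  13–52 → 40 bp
  53–124 then 1–2 → 72 + 2 = 74 bp
Sorted largest to smallest: 74, 40, 10 bp.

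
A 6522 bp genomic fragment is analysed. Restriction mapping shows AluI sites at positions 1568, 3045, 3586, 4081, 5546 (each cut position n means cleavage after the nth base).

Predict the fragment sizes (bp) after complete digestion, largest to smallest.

Linear molecule, 5 cuts → 6 fragments:
  1568 − 0 = 1568 bp
  3045 − 1568 = 1477 bp
  3586 − 3045 = 541 bp
  4081 − 3586 = 495 bp
  5546 − 4081 = 1465 bp
  6522 − 5546 = 976 bp
Sorted largest to smallest: 1568, 1477, 1465, 976, 541, 495 bp.

1568, 1477, 1465, 976, 541, 495 bp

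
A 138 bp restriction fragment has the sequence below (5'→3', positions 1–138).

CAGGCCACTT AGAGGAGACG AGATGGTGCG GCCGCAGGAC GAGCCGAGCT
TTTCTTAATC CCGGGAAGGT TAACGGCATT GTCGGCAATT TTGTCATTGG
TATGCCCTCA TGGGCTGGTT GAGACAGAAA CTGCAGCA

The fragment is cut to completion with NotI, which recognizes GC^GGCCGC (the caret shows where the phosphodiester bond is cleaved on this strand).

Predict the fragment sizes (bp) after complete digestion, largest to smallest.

109, 29 bp

The NotI site (GCGGCCGC) starts at position 28.
NotI cuts after base 2 of each site, so after position 29.
Linear molecule, 1 cut → 2 fragments:
  1–29 → 29 bp
  30–138 → 109 bp
Sorted largest to smallest: 109, 29 bp.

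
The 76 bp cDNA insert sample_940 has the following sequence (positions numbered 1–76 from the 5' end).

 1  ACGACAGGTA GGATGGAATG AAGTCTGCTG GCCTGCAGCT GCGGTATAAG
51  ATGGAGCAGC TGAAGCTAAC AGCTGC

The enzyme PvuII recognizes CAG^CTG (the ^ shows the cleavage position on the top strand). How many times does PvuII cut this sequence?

CAGCTG occurs starting at positions 36, 57, 70.
PvuII cuts at 3 sites.

3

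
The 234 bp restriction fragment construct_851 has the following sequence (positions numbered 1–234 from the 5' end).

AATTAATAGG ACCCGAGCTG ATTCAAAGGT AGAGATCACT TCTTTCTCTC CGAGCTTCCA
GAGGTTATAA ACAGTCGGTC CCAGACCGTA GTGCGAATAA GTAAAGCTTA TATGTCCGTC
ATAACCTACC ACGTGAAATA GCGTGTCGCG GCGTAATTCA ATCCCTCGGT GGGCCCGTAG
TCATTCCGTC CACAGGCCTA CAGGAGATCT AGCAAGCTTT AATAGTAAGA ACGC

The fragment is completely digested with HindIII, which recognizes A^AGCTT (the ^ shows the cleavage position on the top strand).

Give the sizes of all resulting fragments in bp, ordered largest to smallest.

110, 104, 20 bp

HindIII sites (AAGCTT) start at positions 104, 214.
HindIII cuts after the first base of each site, so after positions 104, 214.
Linear molecule, 2 cuts → 3 fragments:
  1–104 → 104 bp
  105–214 → 110 bp
  215–234 → 20 bp
Sorted largest to smallest: 110, 104, 20 bp.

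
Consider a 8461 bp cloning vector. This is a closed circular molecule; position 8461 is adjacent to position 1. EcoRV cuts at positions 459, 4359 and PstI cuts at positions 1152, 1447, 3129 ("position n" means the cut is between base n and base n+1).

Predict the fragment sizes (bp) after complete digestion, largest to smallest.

4561, 1682, 1230, 693, 295 bp

Combined cut positions (sorted): 459, 1152, 1447, 3129, 4359.
Circular molecule, 5 cuts → 5 fragments:
  1152 − 459 = 693 bp
  1447 − 1152 = 295 bp
  3129 − 1447 = 1682 bp
  4359 − 3129 = 1230 bp
  wrap: 8461 − 4359 + 459 = 4561 bp
Sorted largest to smallest: 4561, 1682, 1230, 693, 295 bp.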